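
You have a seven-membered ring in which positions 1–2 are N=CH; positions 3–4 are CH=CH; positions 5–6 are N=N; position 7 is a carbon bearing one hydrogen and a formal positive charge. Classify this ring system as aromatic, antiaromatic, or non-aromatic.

Aromatic

All ring atoms are sp² and supply a p orbital to the ring (each doubly-bonded ring atom is sp² with one p-orbital electron; each sp² =N– keeps its lone pair in-plane and puts one electron into the π system; the carbocation has an empty p orbital); the conjugation is uninterrupted.
Adding the contributions, 3 × 2 = 6 from the double-bond units + 0 from the CH(+) atom = 6.
Since 6 = 4·1 + 2, the ring meets the 4n+2 criterion.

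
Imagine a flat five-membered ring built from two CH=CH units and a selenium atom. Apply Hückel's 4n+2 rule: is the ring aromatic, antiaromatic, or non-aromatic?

Every ring atom contributes a p orbital perpendicular to the ring (every atom in a ring double bond is sp² and brings one electron to the p orbital; the selenium donates one lone pair from its p orbital), so the π system is cyclic and fully conjugated.
Counting π electrons: 2 × 2 = 4 from the double-bond units + 2 from the Se atom = 6.
That gives a 4n+2 count (6, n = 1).
(This ring is selenophene.)

Aromatic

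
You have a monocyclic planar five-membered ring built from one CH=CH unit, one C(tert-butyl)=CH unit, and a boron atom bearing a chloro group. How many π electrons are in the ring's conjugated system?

Every ring atom contributes a p orbital perpendicular to the ring (every atom in a ring double bond is sp² and brings one electron to the p orbital; the boron has an empty p orbital), so the π system is cyclic and fully conjugated.
Tallying contributions gives 2 × 2 = 4 from the double-bond units + 0 from the B(chloro) atom = 4.

4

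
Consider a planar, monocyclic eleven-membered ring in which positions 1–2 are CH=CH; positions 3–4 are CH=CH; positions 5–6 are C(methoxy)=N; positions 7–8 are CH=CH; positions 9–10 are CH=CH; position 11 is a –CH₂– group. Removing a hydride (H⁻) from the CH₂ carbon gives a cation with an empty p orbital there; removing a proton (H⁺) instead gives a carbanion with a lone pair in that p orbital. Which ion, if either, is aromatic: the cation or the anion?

The cation

Both ions have a continuous loop of p orbitals — each ring atom is sp².
Cation: 5 × 2 + 0 = 10 π electrons → 4(2)+2, aromatic.
Anion: 5 × 2 + 2 = 12 π electrons → 4(3), antiaromatic.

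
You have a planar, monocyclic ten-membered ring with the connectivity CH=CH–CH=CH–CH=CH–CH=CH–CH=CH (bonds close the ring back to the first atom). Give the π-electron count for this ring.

Check conjugation: the double-bond atoms are sp², each contributing one p electron — every position has a p orbital, so the cyclic π system is continuous.
π-electron count: 5 × 2 = 10 from the 5 double-bond units.

10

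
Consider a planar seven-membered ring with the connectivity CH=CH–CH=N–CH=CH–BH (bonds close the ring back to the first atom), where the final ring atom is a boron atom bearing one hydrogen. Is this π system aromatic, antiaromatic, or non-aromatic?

Aromatic

All ring atoms are sp² and supply a p orbital to the ring (the double-bond atoms are sp², each contributing one p electron; each sp² =N– keeps its lone pair in-plane and puts one electron into the π system; the boron has an empty p orbital); the conjugation is uninterrupted.
Tallying contributions gives 3 × 2 = 6 from the double-bond units + 0 from the BH atom = 6.
With 6 π electrons (n = 1), the Hückel 4n+2 condition holds.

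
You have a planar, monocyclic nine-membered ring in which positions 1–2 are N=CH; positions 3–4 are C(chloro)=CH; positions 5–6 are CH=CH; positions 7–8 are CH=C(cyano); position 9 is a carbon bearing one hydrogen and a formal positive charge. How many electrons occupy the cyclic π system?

Every ring atom contributes a p orbital perpendicular to the ring (each doubly-bonded ring atom is sp² with one p-orbital electron; each =N– nitrogen is pyridine-type (lone pair in the sp² plane, one electron in the p orbital); the carbocation has an empty p orbital), so the π system is cyclic and fully conjugated.
π-electron count: 4 × 2 = 8 from the double-bond units + 0 from the CH(+) atom = 8.

8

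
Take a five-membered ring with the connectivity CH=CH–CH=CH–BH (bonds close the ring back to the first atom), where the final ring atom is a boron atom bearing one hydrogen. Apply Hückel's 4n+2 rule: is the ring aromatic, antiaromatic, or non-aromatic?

The p orbitals form a continuous loop: the double-bond atoms are sp², each contributing one p electron; the boron has an empty p orbital. The ring is fully conjugated.
π-electron count: 2 × 2 = 4 from the double-bond units + 0 from the BH atom = 4.
4 is a 4n count (n = 1), so the planar conjugated ring is antiaromatic.
(The species described is borole.)

Antiaromatic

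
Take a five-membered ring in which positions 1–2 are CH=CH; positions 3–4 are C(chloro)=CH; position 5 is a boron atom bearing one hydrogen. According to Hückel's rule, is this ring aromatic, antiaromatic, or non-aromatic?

Antiaromatic

The p orbitals form a continuous loop: each doubly-bonded ring atom is sp² with one p-orbital electron; the boron has an empty p orbital. The ring is fully conjugated.
Counting π electrons: 2 × 2 = 4 from the double-bond units + 0 from the BH atom = 4.
4 = 4(1); a planar, fully conjugated 4n system is antiaromatic.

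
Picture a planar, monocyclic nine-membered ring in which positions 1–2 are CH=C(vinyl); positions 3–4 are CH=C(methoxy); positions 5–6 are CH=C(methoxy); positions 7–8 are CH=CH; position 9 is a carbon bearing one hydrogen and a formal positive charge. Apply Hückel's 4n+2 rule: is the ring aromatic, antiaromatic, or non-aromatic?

Antiaromatic

Check conjugation: the double-bond atoms are sp², each contributing one p electron; the carbocation has an empty p orbital — every position has a p orbital, so the cyclic π system is continuous.
Counting π electrons: 4 × 2 = 8 from the double-bond units + 0 from the CH(+) atom = 8.
8 = 4(2); a planar, fully conjugated 4n system is antiaromatic.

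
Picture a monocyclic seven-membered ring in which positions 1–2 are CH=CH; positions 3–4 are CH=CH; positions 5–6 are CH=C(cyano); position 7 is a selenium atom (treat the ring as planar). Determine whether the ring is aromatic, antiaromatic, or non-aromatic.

All ring atoms are sp² and supply a p orbital to the ring (every atom in a ring double bond is sp² and brings one electron to the p orbital; the selenium donates one lone pair from its p orbital); the conjugation is uninterrupted.
Adding the contributions, 3 × 2 = 6 from the double-bond units + 2 from the Se atom = 8.
8 = 4(2); a planar, fully conjugated 4n system is antiaromatic.

Antiaromatic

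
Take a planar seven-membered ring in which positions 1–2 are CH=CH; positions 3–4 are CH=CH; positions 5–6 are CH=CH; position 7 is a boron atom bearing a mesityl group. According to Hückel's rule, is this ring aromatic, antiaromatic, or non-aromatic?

Aromatic

All ring atoms are sp² and supply a p orbital to the ring (the double-bond atoms are sp², each contributing one p electron; the boron has an empty p orbital); the conjugation is uninterrupted.
π-electron count: 3 × 2 = 6 from the double-bond units + 0 from the B(mesityl) atom = 6.
6 = 4(1) + 2, which satisfies Hückel's 4n+2 rule.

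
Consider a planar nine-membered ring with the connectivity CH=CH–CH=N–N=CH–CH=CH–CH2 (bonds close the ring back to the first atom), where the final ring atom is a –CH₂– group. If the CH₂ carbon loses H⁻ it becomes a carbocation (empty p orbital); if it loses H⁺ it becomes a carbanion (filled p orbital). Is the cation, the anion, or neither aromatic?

The anion

Both ions have a continuous loop of p orbitals — each ring atom is sp².
Cation: 4 × 2 + 0 = 8 π electrons → 4(2), antiaromatic.
Anion: 4 × 2 + 2 = 10 π electrons → 4(2)+2, aromatic.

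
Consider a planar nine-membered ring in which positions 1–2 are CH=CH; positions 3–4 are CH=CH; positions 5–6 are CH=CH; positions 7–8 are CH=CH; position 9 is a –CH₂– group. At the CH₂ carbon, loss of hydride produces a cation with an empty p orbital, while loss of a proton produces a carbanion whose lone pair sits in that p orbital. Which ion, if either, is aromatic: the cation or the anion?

The anion

In either ion the ring is fully conjugated: every atom, including the new sp² carbon, supplies a p orbital.
Cation: 4 × 2 + 0 = 8 π electrons → 4(2), antiaromatic.
Anion: 4 × 2 + 2 = 10 π electrons → 4(2)+2, aromatic.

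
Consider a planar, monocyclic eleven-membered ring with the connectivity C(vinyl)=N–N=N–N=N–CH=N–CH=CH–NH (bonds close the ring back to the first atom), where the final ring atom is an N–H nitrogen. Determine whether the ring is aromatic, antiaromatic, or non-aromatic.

Antiaromatic

Every ring atom contributes a p orbital perpendicular to the ring (every atom in a ring double bond is sp² and brings one electron to the p orbital; the doubly-bonded nitrogens are pyridine-type — their lone pairs lie in the ring plane, leaving one electron in the p orbital; the pyrrole-type nitrogen donates its lone pair from the p orbital), so the π system is cyclic and fully conjugated.
Tallying contributions gives 5 × 2 = 10 from the double-bond units + 2 from the NH atom = 12.
12 = 4(3); a planar, fully conjugated 4n system is antiaromatic.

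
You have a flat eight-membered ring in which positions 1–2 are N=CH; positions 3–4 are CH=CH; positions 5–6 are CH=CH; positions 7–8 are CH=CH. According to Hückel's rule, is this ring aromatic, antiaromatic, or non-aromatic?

Antiaromatic

Check conjugation: every atom in a ring double bond is sp² and brings one electron to the p orbital; the doubly-bonded nitrogens are pyridine-type — their lone pairs lie in the ring plane, leaving one electron in the p orbital — every position has a p orbital, so the cyclic π system is continuous.
π-electron count: 4 × 2 = 8 from the 4 double-bond units.
8 is a 4n count (n = 2), so the planar conjugated ring is antiaromatic.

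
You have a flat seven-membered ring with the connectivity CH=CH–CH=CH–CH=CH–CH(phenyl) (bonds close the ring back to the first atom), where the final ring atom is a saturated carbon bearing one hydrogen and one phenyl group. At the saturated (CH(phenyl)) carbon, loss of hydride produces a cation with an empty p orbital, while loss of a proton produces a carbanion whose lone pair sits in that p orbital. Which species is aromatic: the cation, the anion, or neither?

The cation

Both ions have a continuous loop of p orbitals — each ring atom is sp².
Cation: 3 × 2 + 0 = 6 π electrons → 4(1)+2, aromatic.
Anion: 3 × 2 + 2 = 8 π electrons → 4(2), antiaromatic.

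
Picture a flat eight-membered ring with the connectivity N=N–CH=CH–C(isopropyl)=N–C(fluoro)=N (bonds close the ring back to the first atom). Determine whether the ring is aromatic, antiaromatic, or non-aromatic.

Every ring atom contributes a p orbital perpendicular to the ring (each doubly-bonded ring atom is sp² with one p-orbital electron; the doubly-bonded nitrogens are pyridine-type — their lone pairs lie in the ring plane, leaving one electron in the p orbital), so the π system is cyclic and fully conjugated.
Tallying contributions gives 4 × 2 = 8 from the 4 double-bond units.
8 = 4(2); a planar, fully conjugated 4n system is antiaromatic.

Antiaromatic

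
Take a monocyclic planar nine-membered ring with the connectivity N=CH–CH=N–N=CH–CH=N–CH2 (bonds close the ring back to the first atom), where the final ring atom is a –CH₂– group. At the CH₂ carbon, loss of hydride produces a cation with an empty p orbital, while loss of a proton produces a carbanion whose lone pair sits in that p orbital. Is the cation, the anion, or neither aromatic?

The anion

In either ion the ring is fully conjugated: every atom, including the new sp² carbon, supplies a p orbital.
Cation: 4 × 2 + 0 = 8 π electrons → 4(2), antiaromatic.
Anion: 4 × 2 + 2 = 10 π electrons → 4(2)+2, aromatic.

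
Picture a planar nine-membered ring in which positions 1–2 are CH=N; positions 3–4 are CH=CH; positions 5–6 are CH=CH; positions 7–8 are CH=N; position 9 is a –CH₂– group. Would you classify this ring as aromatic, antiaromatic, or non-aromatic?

Non-aromatic

The CH2 carbon is saturated: the tetrahedral CH₂ carbon is sp³ and has no p orbital in the ring π system. Conjugation is not continuous around the ring.
Without a continuous loop of overlapping p orbitals the Hückel electron count never comes into play.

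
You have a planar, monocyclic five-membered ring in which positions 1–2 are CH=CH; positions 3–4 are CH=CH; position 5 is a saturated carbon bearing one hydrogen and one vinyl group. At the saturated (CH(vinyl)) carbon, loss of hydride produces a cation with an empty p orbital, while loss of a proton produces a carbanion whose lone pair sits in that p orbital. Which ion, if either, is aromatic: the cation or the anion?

In either ion the ring is fully conjugated: every atom, including the new sp² carbon, supplies a p orbital.
Cation: 2 × 2 + 0 = 4 π electrons → 4(1), antiaromatic.
Anion: 2 × 2 + 2 = 6 π electrons → 4(1)+2, aromatic.

The anion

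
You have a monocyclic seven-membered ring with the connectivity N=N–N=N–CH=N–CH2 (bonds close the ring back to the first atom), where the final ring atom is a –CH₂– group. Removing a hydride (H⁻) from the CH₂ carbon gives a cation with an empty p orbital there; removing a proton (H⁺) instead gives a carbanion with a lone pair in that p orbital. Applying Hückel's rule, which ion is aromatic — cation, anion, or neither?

The cation

Both ions have a continuous loop of p orbitals — each ring atom is sp².
Cation: 3 × 2 + 0 = 6 π electrons → 4(1)+2, aromatic.
Anion: 3 × 2 + 2 = 8 π electrons → 4(2), antiaromatic.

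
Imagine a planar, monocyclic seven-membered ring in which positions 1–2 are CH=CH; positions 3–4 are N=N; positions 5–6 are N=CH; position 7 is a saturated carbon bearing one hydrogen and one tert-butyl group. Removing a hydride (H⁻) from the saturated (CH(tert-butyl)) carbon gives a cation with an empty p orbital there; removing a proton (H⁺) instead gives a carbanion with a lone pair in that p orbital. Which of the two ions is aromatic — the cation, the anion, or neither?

In either ion the ring is fully conjugated: every atom, including the new sp² carbon, supplies a p orbital.
Cation: 3 × 2 + 0 = 6 π electrons → 4(1)+2, aromatic.
Anion: 3 × 2 + 2 = 8 π electrons → 4(2), antiaromatic.

The cation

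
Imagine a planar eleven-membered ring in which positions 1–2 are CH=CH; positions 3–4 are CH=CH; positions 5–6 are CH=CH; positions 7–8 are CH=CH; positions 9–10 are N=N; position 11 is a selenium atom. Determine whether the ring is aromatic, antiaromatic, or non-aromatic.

Antiaromatic

All ring atoms are sp² and supply a p orbital to the ring (the double-bond atoms are sp², each contributing one p electron; each sp² =N– keeps its lone pair in-plane and puts one electron into the π system; the selenium donates one lone pair from its p orbital); the conjugation is uninterrupted.
Counting π electrons: 5 × 2 = 10 from the double-bond units + 2 from the Se atom = 12.
12 = 4(3); a planar, fully conjugated 4n system is antiaromatic.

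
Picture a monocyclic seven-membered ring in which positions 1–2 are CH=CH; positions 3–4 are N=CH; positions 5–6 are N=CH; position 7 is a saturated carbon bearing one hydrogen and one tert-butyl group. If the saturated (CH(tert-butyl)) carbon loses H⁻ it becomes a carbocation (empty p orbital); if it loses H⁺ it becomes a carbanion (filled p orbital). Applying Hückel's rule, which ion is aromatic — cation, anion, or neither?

In both ions every ring atom is sp² and contributes a p orbital, so both rings are fully conjugated.
Cation: 3 × 2 + 0 = 6 π electrons → 4(1)+2, aromatic.
Anion: 3 × 2 + 2 = 8 π electrons → 4(2), antiaromatic.

The cation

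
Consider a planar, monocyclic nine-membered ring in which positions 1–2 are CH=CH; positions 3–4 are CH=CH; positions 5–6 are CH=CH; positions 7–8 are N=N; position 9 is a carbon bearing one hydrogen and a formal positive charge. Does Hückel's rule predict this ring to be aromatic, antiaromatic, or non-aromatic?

The p orbitals form a continuous loop: every atom in a ring double bond is sp² and brings one electron to the p orbital; the doubly-bonded nitrogens are pyridine-type — their lone pairs lie in the ring plane, leaving one electron in the p orbital; the carbocation has an empty p orbital. The ring is fully conjugated.
π-electron count: 4 × 2 = 8 from the double-bond units + 0 from the CH(+) atom = 8.
8 is a 4n count (n = 2), so the planar conjugated ring is antiaromatic.

Antiaromatic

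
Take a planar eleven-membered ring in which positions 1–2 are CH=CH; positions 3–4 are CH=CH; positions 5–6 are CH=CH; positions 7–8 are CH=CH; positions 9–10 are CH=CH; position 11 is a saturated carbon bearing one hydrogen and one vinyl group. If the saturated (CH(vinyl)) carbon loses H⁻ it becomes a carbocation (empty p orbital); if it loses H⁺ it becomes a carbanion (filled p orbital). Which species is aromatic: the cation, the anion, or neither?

The cation

In both ions every ring atom is sp² and contributes a p orbital, so both rings are fully conjugated.
Cation: 5 × 2 + 0 = 10 π electrons → 4(2)+2, aromatic.
Anion: 5 × 2 + 2 = 12 π electrons → 4(3), antiaromatic.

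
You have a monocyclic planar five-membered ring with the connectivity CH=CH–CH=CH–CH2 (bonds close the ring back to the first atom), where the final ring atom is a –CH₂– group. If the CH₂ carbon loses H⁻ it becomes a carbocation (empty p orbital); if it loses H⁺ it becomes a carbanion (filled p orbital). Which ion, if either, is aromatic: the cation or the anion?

In both ions every ring atom is sp² and contributes a p orbital, so both rings are fully conjugated.
Cation: 2 × 2 + 0 = 4 π electrons → 4(1), antiaromatic.
Anion: 2 × 2 + 2 = 6 π electrons → 4(1)+2, aromatic.

The anion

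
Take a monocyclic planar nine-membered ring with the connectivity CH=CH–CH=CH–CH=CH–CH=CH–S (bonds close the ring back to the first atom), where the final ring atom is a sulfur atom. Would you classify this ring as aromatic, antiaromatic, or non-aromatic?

Check conjugation: the double-bond atoms are sp², each contributing one p electron; the sulfur donates one lone pair from its p orbital — every position has a p orbital, so the cyclic π system is continuous.
Adding the contributions, 4 × 2 = 8 from the double-bond units + 2 from the S atom = 10.
With 10 π electrons (n = 2), the Hückel 4n+2 condition holds.

Aromatic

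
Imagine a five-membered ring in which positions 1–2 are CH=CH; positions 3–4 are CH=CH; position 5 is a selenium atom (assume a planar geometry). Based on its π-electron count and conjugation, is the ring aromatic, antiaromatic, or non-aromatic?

The p orbitals form a continuous loop: every atom in a ring double bond is sp² and brings one electron to the p orbital; the selenium donates one lone pair from its p orbital. The ring is fully conjugated.
Tallying contributions gives 2 × 2 = 4 from the double-bond units + 2 from the Se atom = 6.
That gives a 4n+2 count (6, n = 1).

Aromatic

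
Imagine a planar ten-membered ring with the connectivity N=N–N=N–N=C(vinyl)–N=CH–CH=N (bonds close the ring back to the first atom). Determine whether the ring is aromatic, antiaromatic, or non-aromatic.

Aromatic

Every ring atom contributes a p orbital perpendicular to the ring (the double-bond atoms are sp², each contributing one p electron; the doubly-bonded nitrogens are pyridine-type — their lone pairs lie in the ring plane, leaving one electron in the p orbital), so the π system is cyclic and fully conjugated.
Counting π electrons: 5 × 2 = 10 from the 5 double-bond units.
With 10 π electrons (n = 2), the Hückel 4n+2 condition holds.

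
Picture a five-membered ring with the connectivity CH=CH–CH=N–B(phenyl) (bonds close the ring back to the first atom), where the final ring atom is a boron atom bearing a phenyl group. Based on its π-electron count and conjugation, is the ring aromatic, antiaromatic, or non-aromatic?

Every ring atom contributes a p orbital perpendicular to the ring (every atom in a ring double bond is sp² and brings one electron to the p orbital; each =N– nitrogen is pyridine-type (lone pair in the sp² plane, one electron in the p orbital); the boron has an empty p orbital), so the π system is cyclic and fully conjugated.
Counting π electrons: 2 × 2 = 4 from the double-bond units + 0 from the B(phenyl) atom = 4.
4 is a 4n count (n = 1), so the planar conjugated ring is antiaromatic.

Antiaromatic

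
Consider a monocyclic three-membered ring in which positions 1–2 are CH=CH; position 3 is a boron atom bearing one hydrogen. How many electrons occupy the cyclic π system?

2

All ring atoms are sp² and supply a p orbital to the ring (each doubly-bonded ring atom is sp² with one p-orbital electron; the boron has an empty p orbital); the conjugation is uninterrupted.
Tallying contributions gives 1 × 2 = 2 from the double-bond unit + 0 from the BH atom = 2.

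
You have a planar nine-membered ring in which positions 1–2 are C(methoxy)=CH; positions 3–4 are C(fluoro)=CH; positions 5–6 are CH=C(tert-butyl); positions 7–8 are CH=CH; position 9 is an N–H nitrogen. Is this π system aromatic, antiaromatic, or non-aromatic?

All ring atoms are sp² and supply a p orbital to the ring (each doubly-bonded ring atom is sp² with one p-orbital electron; the pyrrole-type nitrogen donates its lone pair from the p orbital); the conjugation is uninterrupted.
Tallying contributions gives 4 × 2 = 8 from the double-bond units + 2 from the NH atom = 10.
Since 10 = 4·2 + 2, the ring meets the 4n+2 criterion.

Aromatic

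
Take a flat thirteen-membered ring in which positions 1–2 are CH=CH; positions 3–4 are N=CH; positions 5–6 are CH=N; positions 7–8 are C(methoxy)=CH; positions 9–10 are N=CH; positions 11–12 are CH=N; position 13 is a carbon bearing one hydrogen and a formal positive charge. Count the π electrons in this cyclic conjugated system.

12

The p orbitals form a continuous loop: the double-bond atoms are sp², each contributing one p electron; each sp² =N– keeps its lone pair in-plane and puts one electron into the π system; the carbocation has an empty p orbital. The ring is fully conjugated.
Counting π electrons: 6 × 2 = 12 from the double-bond units + 0 from the CH(+) atom = 12.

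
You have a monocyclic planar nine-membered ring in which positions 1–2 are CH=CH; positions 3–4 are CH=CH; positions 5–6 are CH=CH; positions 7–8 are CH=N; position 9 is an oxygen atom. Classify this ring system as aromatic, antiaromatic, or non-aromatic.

Aromatic

All ring atoms are sp² and supply a p orbital to the ring (the double-bond atoms are sp², each contributing one p electron; the doubly-bonded nitrogens are pyridine-type — their lone pairs lie in the ring plane, leaving one electron in the p orbital; the oxygen donates one lone pair from its p orbital); the conjugation is uninterrupted.
Adding the contributions, 4 × 2 = 8 from the double-bond units + 2 from the O atom = 10.
With 10 π electrons (n = 2), the Hückel 4n+2 condition holds.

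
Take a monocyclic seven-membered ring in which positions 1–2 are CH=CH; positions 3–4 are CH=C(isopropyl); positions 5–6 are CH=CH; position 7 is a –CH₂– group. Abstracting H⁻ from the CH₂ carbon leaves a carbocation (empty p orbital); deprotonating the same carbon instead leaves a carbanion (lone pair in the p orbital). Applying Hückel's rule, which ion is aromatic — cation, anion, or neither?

Both ions have a continuous loop of p orbitals — each ring atom is sp².
Cation: 3 × 2 + 0 = 6 π electrons → 4(1)+2, aromatic.
Anion: 3 × 2 + 2 = 8 π electrons → 4(2), antiaromatic.

The cation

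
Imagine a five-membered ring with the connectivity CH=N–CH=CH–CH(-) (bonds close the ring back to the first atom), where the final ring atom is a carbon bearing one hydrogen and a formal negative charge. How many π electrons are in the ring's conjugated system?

Every ring atom contributes a p orbital perpendicular to the ring (every atom in a ring double bond is sp² and brings one electron to the p orbital; the doubly-bonded nitrogens are pyridine-type — their lone pairs lie in the ring plane, leaving one electron in the p orbital; the carbanion's lone pair occupies the p orbital), so the π system is cyclic and fully conjugated.
π-electron count: 2 × 2 = 4 from the double-bond units + 2 from the CH(-) atom = 6.

6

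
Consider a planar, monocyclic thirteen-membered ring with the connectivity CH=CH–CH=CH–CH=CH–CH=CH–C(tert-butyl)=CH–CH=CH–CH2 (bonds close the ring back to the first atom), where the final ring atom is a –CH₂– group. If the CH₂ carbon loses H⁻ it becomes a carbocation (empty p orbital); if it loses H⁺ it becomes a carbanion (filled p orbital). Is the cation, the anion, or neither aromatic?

Both ions have a continuous loop of p orbitals — each ring atom is sp².
Cation: 6 × 2 + 0 = 12 π electrons → 4(3), antiaromatic.
Anion: 6 × 2 + 2 = 14 π electrons → 4(3)+2, aromatic.

The anion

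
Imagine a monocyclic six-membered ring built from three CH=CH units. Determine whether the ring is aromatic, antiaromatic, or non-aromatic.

Aromatic

Every ring atom contributes a p orbital perpendicular to the ring (every atom in a ring double bond is sp² and brings one electron to the p orbital), so the π system is cyclic and fully conjugated.
Counting π electrons: 3 × 2 = 6 from the 3 double-bond units.
6 = 4(1) + 2, which satisfies Hückel's 4n+2 rule.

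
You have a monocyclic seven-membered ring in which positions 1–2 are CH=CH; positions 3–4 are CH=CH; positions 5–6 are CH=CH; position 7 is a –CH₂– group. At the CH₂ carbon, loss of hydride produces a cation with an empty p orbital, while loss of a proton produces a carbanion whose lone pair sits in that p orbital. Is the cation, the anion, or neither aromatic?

In both ions every ring atom is sp² and contributes a p orbital, so both rings are fully conjugated.
Cation: 3 × 2 + 0 = 6 π electrons → 4(1)+2, aromatic.
Anion: 3 × 2 + 2 = 8 π electrons → 4(2), antiaromatic.

The cation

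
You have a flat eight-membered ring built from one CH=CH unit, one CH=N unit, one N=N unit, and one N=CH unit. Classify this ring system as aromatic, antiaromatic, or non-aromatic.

Antiaromatic

All ring atoms are sp² and supply a p orbital to the ring (every atom in a ring double bond is sp² and brings one electron to the p orbital; the doubly-bonded nitrogens are pyridine-type — their lone pairs lie in the ring plane, leaving one electron in the p orbital); the conjugation is uninterrupted.
π-electron count: 4 × 2 = 8 from the 4 double-bond units.
8 = 4(2); a planar, fully conjugated 4n system is antiaromatic.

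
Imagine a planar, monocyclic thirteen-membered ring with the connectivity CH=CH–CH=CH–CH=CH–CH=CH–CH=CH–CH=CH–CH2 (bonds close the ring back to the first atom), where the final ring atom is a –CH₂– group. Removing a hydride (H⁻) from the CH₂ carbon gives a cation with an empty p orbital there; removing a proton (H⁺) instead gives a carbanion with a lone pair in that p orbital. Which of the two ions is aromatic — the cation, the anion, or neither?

The anion

Both ions have a continuous loop of p orbitals — each ring atom is sp².
Cation: 6 × 2 + 0 = 12 π electrons → 4(3), antiaromatic.
Anion: 6 × 2 + 2 = 14 π electrons → 4(3)+2, aromatic.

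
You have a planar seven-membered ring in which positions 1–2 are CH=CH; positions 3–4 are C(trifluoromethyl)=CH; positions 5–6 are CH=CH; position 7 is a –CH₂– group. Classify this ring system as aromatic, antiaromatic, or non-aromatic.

Because the tetrahedral CH₂ carbon is sp³ and has no p orbital in the ring π system at the CH2 position, the π system cannot extend all the way around the ring.
A ring that is not fully conjugated cannot be aromatic or antiaromatic regardless of its π-electron count.

Non-aromatic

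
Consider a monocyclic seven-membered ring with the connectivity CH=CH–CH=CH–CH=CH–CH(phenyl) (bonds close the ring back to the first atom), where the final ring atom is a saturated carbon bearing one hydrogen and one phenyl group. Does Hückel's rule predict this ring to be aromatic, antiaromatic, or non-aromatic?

Non-aromatic

At the CH(phenyl) position, that saturated carbon is sp³ and has no p orbital in the ring π system; the ring's p-orbital overlap is broken there.
Hückel's rule only applies to fully conjugated rings, so this one is simply non-aromatic.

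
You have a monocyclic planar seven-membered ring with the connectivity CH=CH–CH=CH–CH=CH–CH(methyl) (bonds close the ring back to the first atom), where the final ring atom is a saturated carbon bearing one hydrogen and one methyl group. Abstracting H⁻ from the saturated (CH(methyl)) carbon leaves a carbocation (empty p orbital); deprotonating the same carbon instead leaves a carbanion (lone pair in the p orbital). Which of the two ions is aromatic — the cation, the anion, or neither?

The cation

In either ion the ring is fully conjugated: every atom, including the new sp² carbon, supplies a p orbital.
Cation: 3 × 2 + 0 = 6 π electrons → 4(1)+2, aromatic.
Anion: 3 × 2 + 2 = 8 π electrons → 4(2), antiaromatic.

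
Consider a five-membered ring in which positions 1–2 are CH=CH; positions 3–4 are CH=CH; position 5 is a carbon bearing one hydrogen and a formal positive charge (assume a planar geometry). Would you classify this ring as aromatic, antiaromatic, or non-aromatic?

Antiaromatic

All ring atoms are sp² and supply a p orbital to the ring (every atom in a ring double bond is sp² and brings one electron to the p orbital; the carbocation has an empty p orbital); the conjugation is uninterrupted.
Tallying contributions gives 2 × 2 = 4 from the double-bond units + 0 from the CH(+) atom = 4.
4 = 4(1); a planar, fully conjugated 4n system is antiaromatic.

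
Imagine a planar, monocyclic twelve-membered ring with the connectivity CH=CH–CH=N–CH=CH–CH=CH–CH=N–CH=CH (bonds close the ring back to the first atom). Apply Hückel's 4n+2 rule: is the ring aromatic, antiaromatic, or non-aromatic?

Check conjugation: the double-bond atoms are sp², each contributing one p electron; each =N– nitrogen is pyridine-type (lone pair in the sp² plane, one electron in the p orbital) — every position has a p orbital, so the cyclic π system is continuous.
Counting π electrons: 6 × 2 = 12 from the 6 double-bond units.
12 is a 4n count (n = 3), so the planar conjugated ring is antiaromatic.

Antiaromatic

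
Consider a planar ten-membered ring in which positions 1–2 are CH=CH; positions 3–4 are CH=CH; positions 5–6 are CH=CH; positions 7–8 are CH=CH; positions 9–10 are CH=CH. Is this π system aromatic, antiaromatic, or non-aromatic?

Aromatic

The p orbitals form a continuous loop: every atom in a ring double bond is sp² and brings one electron to the p orbital. The ring is fully conjugated.
Tallying contributions gives 5 × 2 = 10 from the 5 double-bond units.
10 = 4(2) + 2, which satisfies Hückel's 4n+2 rule.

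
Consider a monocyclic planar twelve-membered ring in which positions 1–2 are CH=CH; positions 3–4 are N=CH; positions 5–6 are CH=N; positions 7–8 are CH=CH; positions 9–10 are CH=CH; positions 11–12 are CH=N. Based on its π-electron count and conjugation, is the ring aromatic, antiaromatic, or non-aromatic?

Antiaromatic

All ring atoms are sp² and supply a p orbital to the ring (the double-bond atoms are sp², each contributing one p electron; each sp² =N– keeps its lone pair in-plane and puts one electron into the π system); the conjugation is uninterrupted.
Tallying contributions gives 6 × 2 = 12 from the 6 double-bond units.
With 12 = 4·3 π electrons, Hückel's rule classifies the planar ring as antiaromatic.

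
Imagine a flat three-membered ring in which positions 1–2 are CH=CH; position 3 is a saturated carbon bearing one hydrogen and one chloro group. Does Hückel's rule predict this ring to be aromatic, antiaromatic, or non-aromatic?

Non-aromatic

Because that saturated carbon is sp³ and has no p orbital in the ring π system at the CH(chloro) position, the π system cannot extend all the way around the ring.
A ring that is not fully conjugated cannot be aromatic or antiaromatic regardless of its π-electron count.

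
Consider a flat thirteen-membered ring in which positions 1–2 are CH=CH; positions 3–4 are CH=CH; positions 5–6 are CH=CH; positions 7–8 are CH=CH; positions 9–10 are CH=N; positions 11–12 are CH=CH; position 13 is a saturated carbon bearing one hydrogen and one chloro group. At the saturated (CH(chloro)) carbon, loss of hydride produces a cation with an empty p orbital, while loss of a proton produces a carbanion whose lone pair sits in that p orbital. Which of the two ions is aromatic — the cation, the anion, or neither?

The anion

Both ions have a continuous loop of p orbitals — each ring atom is sp².
Cation: 6 × 2 + 0 = 12 π electrons → 4(3), antiaromatic.
Anion: 6 × 2 + 2 = 14 π electrons → 4(3)+2, aromatic.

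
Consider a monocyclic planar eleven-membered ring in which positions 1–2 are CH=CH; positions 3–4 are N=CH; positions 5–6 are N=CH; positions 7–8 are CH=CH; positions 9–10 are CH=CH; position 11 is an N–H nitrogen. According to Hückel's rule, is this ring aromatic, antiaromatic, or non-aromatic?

Antiaromatic

Check conjugation: the double-bond atoms are sp², each contributing one p electron; each =N– nitrogen is pyridine-type (lone pair in the sp² plane, one electron in the p orbital); the pyrrole-type nitrogen donates its lone pair from the p orbital — every position has a p orbital, so the cyclic π system is continuous.
π-electron count: 5 × 2 = 10 from the double-bond units + 2 from the NH atom = 12.
A 4n π count (12, n = 3) in a planar conjugated ring means antiaromatic.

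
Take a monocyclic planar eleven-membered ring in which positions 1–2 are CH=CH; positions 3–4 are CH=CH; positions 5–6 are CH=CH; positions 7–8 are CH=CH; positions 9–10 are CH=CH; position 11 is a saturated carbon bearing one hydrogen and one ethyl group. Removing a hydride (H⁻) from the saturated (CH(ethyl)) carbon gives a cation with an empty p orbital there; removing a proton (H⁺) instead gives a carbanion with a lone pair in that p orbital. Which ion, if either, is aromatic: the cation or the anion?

The cation

In both ions every ring atom is sp² and contributes a p orbital, so both rings are fully conjugated.
Cation: 5 × 2 + 0 = 10 π electrons → 4(2)+2, aromatic.
Anion: 5 × 2 + 2 = 12 π electrons → 4(3), antiaromatic.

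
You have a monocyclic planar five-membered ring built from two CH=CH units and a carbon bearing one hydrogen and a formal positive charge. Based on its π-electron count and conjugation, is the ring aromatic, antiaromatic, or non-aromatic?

Antiaromatic

Check conjugation: every atom in a ring double bond is sp² and brings one electron to the p orbital; the carbocation has an empty p orbital — every position has a p orbital, so the cyclic π system is continuous.
Tallying contributions gives 2 × 2 = 4 from the double-bond units + 0 from the CH(+) atom = 4.
With 4 = 4·1 π electrons, Hückel's rule classifies the planar ring as antiaromatic.
This is the cyclopentadienyl cation.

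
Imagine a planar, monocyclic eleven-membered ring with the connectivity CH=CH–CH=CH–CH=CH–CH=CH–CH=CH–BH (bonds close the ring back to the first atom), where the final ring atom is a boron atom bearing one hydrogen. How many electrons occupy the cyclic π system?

Every ring atom contributes a p orbital perpendicular to the ring (every atom in a ring double bond is sp² and brings one electron to the p orbital; the boron has an empty p orbital), so the π system is cyclic and fully conjugated.
π-electron count: 5 × 2 = 10 from the double-bond units + 0 from the BH atom = 10.

10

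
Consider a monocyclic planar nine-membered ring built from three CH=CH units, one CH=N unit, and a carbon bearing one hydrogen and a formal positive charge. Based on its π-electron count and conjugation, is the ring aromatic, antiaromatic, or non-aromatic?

Every ring atom contributes a p orbital perpendicular to the ring (every atom in a ring double bond is sp² and brings one electron to the p orbital; each =N– nitrogen is pyridine-type (lone pair in the sp² plane, one electron in the p orbital); the carbocation has an empty p orbital), so the π system is cyclic and fully conjugated.
π-electron count: 4 × 2 = 8 from the double-bond units + 0 from the CH(+) atom = 8.
8 is a 4n count (n = 2), so the planar conjugated ring is antiaromatic.

Antiaromatic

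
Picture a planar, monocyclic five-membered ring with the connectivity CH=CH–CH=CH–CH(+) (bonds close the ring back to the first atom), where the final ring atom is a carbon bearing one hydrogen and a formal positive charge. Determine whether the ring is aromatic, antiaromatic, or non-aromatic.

The p orbitals form a continuous loop: the double-bond atoms are sp², each contributing one p electron; the carbocation has an empty p orbital. The ring is fully conjugated.
Counting π electrons: 2 × 2 = 4 from the double-bond units + 0 from the CH(+) atom = 4.
4 = 4(1); a planar, fully conjugated 4n system is antiaromatic.
(The species described is the cyclopentadienyl cation.)

Antiaromatic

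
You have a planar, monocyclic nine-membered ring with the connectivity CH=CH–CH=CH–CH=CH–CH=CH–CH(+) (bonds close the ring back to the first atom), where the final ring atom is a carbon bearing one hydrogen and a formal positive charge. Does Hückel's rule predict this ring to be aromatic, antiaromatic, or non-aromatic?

Antiaromatic

All ring atoms are sp² and supply a p orbital to the ring (each doubly-bonded ring atom is sp² with one p-orbital electron; the carbocation has an empty p orbital); the conjugation is uninterrupted.
Adding the contributions, 4 × 2 = 8 from the double-bond units + 0 from the CH(+) atom = 8.
With 8 = 4·2 π electrons, Hückel's rule classifies the planar ring as antiaromatic.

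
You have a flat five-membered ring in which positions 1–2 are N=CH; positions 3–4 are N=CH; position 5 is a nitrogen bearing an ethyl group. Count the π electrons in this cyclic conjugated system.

6

Every ring atom contributes a p orbital perpendicular to the ring (the double-bond atoms are sp², each contributing one p electron; the doubly-bonded nitrogens are pyridine-type — their lone pairs lie in the ring plane, leaving one electron in the p orbital; the pyrrole-type nitrogen donates its lone pair from the p orbital), so the π system is cyclic and fully conjugated.
Adding the contributions, 2 × 2 = 4 from the double-bond units + 2 from the N(ethyl) atom = 6.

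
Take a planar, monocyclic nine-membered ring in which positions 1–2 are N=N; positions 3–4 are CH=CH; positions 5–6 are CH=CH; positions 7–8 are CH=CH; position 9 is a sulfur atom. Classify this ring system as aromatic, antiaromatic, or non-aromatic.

Aromatic

Every ring atom contributes a p orbital perpendicular to the ring (the double-bond atoms are sp², each contributing one p electron; the doubly-bonded nitrogens are pyridine-type — their lone pairs lie in the ring plane, leaving one electron in the p orbital; the sulfur donates one lone pair from its p orbital), so the π system is cyclic and fully conjugated.
Counting π electrons: 4 × 2 = 8 from the double-bond units + 2 from the S atom = 10.
With 10 π electrons (n = 2), the Hückel 4n+2 condition holds.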